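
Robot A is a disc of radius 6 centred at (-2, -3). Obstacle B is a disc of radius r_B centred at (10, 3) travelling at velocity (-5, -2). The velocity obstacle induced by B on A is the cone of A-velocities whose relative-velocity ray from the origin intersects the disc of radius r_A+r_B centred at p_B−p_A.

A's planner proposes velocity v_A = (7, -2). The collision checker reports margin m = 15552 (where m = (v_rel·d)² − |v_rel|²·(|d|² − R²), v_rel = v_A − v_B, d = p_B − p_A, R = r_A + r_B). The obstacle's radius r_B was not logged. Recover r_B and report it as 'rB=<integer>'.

m = 15552
d = (12, 6);  v_rel = (12, 0),  |v_rel|² = 144
v_rel×d = (12)·(6) − (0)·(12) = 72
since m = R²·144 − 72²:  R² = (5184 + 15552) / 144 = 144
R = √144 = 12  ⇒  r_B = 12 − 6 = 6

rB=6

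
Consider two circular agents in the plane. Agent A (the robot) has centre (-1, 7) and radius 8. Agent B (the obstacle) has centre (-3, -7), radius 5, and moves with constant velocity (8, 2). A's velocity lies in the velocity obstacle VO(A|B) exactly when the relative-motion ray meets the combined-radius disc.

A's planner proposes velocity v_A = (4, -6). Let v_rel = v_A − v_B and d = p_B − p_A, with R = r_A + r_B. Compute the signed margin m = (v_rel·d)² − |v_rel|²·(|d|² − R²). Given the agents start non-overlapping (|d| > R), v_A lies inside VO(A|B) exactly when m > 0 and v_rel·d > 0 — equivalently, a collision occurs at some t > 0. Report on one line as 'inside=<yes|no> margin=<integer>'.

d = (-2, -14),  |d|² = 200;  R = 8+5 = 13,  c = 200−13² = 31
v_rel = (-4, -8),  |v_rel|² = 80;  v_rel·d = (-4)·(-2) + (-8)·(-14) = 120
80·t² − 240·t + 31 = 0  ⇒  m = 120² − 80·31 = 11920
m = 11920 > 0,  v_rel·d = 120 > 0  ⇒  inside

inside=yes margin=11920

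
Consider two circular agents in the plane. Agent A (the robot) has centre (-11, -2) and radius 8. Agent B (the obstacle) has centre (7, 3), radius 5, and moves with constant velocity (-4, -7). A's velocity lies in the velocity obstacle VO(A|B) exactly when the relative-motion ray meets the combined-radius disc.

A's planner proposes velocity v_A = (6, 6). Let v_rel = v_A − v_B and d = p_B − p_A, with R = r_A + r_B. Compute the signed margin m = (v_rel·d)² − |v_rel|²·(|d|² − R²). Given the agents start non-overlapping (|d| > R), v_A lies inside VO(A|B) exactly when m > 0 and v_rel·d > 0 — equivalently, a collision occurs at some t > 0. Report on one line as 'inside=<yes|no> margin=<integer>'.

d = (18, 5),  |d|² = 349;  R = 8+5 = 13,  c = 349−13² = 180
v_rel = (10, 13),  |v_rel|² = 269;  v_rel·d = (10)·(18) + (13)·(5) = 245
269·t² − 490·t + 180 = 0  ⇒  m = 245² − 269·180 = 11605
m = 11605 > 0,  v_rel·d = 245 > 0  ⇒  inside

inside=yes margin=11605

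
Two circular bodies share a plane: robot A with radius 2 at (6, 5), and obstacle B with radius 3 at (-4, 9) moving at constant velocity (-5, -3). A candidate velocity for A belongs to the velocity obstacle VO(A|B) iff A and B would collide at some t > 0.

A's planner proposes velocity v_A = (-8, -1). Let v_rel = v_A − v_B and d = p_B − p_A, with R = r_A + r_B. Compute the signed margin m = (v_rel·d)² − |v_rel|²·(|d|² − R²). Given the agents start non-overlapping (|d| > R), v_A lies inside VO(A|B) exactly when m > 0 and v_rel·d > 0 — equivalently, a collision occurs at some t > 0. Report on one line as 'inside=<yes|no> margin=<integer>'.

d = (-10, 4),  |d|² = 116;  R = 2+3 = 5,  c = 116−5² = 91
v_rel = (-3, 2),  |v_rel|² = 13;  v_rel·d = (-3)·(-10) + (2)·(4) = 38
13·t² − 76·t + 91 = 0  ⇒  m = 38² − 13·91 = 261
m = 261 > 0,  v_rel·d = 38 > 0  ⇒  inside

inside=yes margin=261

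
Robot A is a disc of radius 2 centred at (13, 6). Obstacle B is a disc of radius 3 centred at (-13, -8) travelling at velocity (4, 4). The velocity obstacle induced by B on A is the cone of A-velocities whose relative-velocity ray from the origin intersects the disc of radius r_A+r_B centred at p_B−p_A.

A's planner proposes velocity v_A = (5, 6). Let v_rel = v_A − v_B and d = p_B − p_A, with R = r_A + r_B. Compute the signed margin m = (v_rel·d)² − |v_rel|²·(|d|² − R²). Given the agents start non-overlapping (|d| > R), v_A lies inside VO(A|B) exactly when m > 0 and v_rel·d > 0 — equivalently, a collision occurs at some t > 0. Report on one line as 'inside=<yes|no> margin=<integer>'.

d = (-26, -14),  |d|² = 872;  R = 2+3 = 5,  c = 872−5² = 847
v_rel = (1, 2),  |v_rel|² = 5;  v_rel·d = (1)·(-26) + (2)·(-14) = -54
5·t² + 108·t + 847 = 0  ⇒  m = (-54)² − 5·847 = -1319
m = -1319 < 0,  v_rel·d = -54 < 0  ⇒  outside

inside=no margin=-1319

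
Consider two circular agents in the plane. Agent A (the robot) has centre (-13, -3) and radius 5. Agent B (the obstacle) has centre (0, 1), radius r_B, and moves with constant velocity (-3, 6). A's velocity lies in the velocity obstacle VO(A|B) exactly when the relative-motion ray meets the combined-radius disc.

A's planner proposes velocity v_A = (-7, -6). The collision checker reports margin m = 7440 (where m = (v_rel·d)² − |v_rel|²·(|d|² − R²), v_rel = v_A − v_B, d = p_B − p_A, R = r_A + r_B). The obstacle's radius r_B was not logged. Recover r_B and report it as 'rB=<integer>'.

m = 7440
d = (13, 4);  v_rel = (-4, -12),  |v_rel|² = 160
v_rel×d = (-4)·(4) − (-12)·(13) = 140
since m = R²·160 − 140²:  R² = (19600 + 7440) / 160 = 169
R = √169 = 13  ⇒  r_B = 13 − 5 = 8

rB=8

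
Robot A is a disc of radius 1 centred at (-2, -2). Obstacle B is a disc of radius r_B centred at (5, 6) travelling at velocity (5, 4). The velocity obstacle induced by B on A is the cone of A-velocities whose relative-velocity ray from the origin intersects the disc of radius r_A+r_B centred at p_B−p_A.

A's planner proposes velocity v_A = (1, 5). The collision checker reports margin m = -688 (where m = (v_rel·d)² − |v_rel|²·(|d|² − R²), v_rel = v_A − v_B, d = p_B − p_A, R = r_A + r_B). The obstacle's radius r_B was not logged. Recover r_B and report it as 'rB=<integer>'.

m = -688
d = (7, 8);  v_rel = (-4, 1),  |v_rel|² = 17
v_rel×d = (-4)·(8) − (1)·(7) = -39
since m = R²·17 − (-39)²:  R² = (1521 + -688) / 17 = 49
R = √49 = 7  ⇒  r_B = 7 − 1 = 6

rB=6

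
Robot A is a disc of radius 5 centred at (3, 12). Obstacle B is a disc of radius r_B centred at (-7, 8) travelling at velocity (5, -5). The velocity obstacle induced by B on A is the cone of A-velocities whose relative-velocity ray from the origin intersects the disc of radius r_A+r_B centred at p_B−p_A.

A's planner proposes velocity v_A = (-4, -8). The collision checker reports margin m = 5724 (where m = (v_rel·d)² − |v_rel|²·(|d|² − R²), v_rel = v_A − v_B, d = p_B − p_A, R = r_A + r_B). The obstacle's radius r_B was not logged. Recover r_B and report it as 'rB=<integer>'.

m = 5724
d = (-10, -4);  v_rel = (-9, -3),  |v_rel|² = 90
v_rel×d = (-9)·(-4) − (-3)·(-10) = 6
since m = R²·90 − 6²:  R² = (36 + 5724) / 90 = 64
R = √64 = 8  ⇒  r_B = 8 − 5 = 3

rB=3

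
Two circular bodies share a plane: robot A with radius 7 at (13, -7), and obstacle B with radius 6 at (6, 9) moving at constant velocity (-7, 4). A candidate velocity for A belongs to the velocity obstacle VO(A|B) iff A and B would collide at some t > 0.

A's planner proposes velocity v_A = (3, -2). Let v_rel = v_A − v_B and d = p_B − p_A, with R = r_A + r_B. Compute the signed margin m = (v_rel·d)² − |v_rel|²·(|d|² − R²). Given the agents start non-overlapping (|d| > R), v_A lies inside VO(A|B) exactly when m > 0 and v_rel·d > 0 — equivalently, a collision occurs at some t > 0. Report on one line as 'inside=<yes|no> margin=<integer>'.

d = (-7, 16),  |d|² = 305;  R = 7+6 = 13,  c = 305−13² = 136
v_rel = (10, -6),  |v_rel|² = 136;  v_rel·d = (10)·(-7) + (-6)·(16) = -166
136·t² + 332·t + 136 = 0  ⇒  m = (-166)² − 136·136 = 9060
m = 9060 > 0,  v_rel·d = -166 < 0  ⇒  outside

inside=no margin=9060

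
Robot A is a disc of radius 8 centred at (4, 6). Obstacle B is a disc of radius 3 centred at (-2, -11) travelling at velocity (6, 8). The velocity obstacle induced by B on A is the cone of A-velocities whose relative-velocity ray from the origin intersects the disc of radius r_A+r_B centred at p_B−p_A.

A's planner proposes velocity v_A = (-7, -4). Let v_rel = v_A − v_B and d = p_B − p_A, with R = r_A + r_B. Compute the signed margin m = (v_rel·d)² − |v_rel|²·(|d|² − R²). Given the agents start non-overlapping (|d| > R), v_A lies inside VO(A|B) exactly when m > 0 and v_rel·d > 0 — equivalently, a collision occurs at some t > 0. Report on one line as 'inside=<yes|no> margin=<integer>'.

d = (-6, -17),  |d|² = 325;  R = 8+3 = 11,  c = 325−11² = 204
v_rel = (-13, -12),  |v_rel|² = 313;  v_rel·d = (-13)·(-6) + (-12)·(-17) = 282
313·t² − 564·t + 204 = 0  ⇒  m = 282² − 313·204 = 15672
m = 15672 > 0,  v_rel·d = 282 > 0  ⇒  inside

inside=yes margin=15672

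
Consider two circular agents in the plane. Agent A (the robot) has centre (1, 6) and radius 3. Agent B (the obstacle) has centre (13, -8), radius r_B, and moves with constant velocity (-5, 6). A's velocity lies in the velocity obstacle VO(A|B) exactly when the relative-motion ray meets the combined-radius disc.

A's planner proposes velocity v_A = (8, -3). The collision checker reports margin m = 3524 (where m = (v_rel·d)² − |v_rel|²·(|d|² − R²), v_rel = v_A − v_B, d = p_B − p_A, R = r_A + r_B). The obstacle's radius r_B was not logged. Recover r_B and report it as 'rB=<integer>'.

m = 3524
d = (12, -14);  v_rel = (13, -9),  |v_rel|² = 250
v_rel×d = (13)·(-14) − (-9)·(12) = -74
since m = R²·250 − (-74)²:  R² = (5476 + 3524) / 250 = 36
R = √36 = 6  ⇒  r_B = 6 − 3 = 3

rB=3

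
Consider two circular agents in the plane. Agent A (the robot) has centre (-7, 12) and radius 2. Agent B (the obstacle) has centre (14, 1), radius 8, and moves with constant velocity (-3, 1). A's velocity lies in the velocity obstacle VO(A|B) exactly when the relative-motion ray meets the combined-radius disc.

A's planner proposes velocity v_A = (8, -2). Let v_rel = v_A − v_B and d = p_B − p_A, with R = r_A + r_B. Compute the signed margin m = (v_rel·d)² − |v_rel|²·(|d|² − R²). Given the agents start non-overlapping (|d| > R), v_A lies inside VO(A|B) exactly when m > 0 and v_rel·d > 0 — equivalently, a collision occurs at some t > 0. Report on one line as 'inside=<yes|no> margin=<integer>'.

d = (21, -11),  |d|² = 562;  R = 2+8 = 10,  c = 562−10² = 462
v_rel = (11, -3),  |v_rel|² = 130;  v_rel·d = (11)·(21) + (-3)·(-11) = 264
130·t² − 528·t + 462 = 0  ⇒  m = 264² − 130·462 = 9636
m = 9636 > 0,  v_rel·d = 264 > 0  ⇒  inside

inside=yes margin=9636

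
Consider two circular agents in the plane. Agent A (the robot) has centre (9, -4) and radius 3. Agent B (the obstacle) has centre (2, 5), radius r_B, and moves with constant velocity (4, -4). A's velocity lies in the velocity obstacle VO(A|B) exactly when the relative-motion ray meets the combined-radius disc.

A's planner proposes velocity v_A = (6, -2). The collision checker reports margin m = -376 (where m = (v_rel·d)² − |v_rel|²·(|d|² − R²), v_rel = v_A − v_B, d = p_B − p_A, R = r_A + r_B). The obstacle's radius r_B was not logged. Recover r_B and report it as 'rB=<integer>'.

m = -376
d = (-7, 9);  v_rel = (2, 2),  |v_rel|² = 8
v_rel×d = (2)·(9) − (2)·(-7) = 32
since m = R²·8 − 32²:  R² = (1024 + -376) / 8 = 81
R = √81 = 9  ⇒  r_B = 9 − 3 = 6

rB=6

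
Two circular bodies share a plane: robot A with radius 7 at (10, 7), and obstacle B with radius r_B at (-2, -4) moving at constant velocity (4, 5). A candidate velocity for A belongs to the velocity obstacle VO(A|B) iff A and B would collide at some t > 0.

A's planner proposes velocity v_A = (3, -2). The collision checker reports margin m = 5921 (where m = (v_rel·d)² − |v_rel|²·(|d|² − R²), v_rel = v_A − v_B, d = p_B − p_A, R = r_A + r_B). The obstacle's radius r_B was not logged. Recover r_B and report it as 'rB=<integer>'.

m = 5921
d = (-12, -11);  v_rel = (-1, -7),  |v_rel|² = 50
v_rel×d = (-1)·(-11) − (-7)·(-12) = -73
since m = R²·50 − (-73)²:  R² = (5329 + 5921) / 50 = 225
R = √225 = 15  ⇒  r_B = 15 − 7 = 8

rB=8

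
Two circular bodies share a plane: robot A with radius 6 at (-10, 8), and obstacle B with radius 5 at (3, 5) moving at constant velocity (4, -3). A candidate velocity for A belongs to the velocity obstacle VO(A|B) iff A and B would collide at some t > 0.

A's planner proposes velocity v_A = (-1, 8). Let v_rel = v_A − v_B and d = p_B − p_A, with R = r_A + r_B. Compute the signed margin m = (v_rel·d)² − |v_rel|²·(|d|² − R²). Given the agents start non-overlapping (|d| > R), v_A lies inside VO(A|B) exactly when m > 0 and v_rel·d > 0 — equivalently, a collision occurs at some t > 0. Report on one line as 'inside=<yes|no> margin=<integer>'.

d = (13, -3),  |d|² = 178;  R = 6+5 = 11,  c = 178−11² = 57
v_rel = (-5, 11),  |v_rel|² = 146;  v_rel·d = (-5)·(13) + (11)·(-3) = -98
146·t² + 196·t + 57 = 0  ⇒  m = (-98)² − 146·57 = 1282
m = 1282 > 0,  v_rel·d = -98 < 0  ⇒  outside

inside=no margin=1282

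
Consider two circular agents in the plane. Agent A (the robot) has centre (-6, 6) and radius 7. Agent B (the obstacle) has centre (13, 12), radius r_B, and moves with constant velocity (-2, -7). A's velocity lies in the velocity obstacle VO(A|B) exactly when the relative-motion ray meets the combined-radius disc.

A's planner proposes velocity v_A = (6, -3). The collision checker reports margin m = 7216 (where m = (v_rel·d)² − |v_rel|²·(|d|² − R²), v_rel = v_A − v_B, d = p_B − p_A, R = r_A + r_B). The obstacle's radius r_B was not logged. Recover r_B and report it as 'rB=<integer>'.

m = 7216
d = (19, 6);  v_rel = (8, 4),  |v_rel|² = 80
v_rel×d = (8)·(6) − (4)·(19) = -28
since m = R²·80 − (-28)²:  R² = (784 + 7216) / 80 = 100
R = √100 = 10  ⇒  r_B = 10 − 7 = 3

rB=3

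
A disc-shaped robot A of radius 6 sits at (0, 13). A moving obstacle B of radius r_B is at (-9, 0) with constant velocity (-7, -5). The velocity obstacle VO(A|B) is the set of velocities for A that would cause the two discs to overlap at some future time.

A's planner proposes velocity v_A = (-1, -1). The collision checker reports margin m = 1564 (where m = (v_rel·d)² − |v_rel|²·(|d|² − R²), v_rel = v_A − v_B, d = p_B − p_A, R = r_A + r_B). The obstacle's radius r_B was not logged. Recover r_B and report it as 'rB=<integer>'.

m = 1564
d = (-9, -13);  v_rel = (6, 4),  |v_rel|² = 52
v_rel×d = (6)·(-13) − (4)·(-9) = -42
since m = R²·52 − (-42)²:  R² = (1764 + 1564) / 52 = 64
R = √64 = 8  ⇒  r_B = 8 − 6 = 2

rB=2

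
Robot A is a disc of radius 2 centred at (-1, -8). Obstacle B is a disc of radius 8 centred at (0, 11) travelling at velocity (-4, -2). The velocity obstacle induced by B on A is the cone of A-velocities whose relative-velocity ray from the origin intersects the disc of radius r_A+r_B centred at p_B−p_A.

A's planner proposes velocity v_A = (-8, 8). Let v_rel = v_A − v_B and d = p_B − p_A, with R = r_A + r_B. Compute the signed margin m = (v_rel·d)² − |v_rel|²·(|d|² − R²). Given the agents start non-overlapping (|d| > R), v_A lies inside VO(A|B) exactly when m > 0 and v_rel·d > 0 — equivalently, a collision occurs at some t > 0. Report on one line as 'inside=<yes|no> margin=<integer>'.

d = (1, 19),  |d|² = 362;  R = 2+8 = 10,  c = 362−10² = 262
v_rel = (-4, 10),  |v_rel|² = 116;  v_rel·d = (-4)·(1) + (10)·(19) = 186
116·t² − 372·t + 262 = 0  ⇒  m = 186² − 116·262 = 4204
m = 4204 > 0,  v_rel·d = 186 > 0  ⇒  inside

inside=yes margin=4204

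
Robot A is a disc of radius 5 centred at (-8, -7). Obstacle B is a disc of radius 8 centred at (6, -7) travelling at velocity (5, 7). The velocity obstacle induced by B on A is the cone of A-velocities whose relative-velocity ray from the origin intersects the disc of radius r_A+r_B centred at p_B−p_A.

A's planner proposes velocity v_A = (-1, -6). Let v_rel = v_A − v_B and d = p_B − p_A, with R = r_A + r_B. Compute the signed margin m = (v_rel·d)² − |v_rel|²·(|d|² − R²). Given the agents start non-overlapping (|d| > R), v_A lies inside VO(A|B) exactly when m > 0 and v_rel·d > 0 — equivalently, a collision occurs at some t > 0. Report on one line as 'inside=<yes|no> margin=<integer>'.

d = (14, 0),  |d|² = 196;  R = 5+8 = 13,  c = 196−13² = 27
v_rel = (-6, -13),  |v_rel|² = 205;  v_rel·d = (-6)·(14) + (-13)·(0) = -84
205·t² + 168·t + 27 = 0  ⇒  m = (-84)² − 205·27 = 1521
m = 1521 > 0,  v_rel·d = -84 < 0  ⇒  outside

inside=no margin=1521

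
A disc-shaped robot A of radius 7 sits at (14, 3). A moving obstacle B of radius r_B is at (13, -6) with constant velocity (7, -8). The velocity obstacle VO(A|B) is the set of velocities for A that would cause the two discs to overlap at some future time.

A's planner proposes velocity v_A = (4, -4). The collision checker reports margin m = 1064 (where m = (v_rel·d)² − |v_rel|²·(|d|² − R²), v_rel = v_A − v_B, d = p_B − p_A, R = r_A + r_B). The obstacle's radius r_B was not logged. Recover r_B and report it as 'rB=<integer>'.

m = 1064
d = (-1, -9);  v_rel = (-3, 4),  |v_rel|² = 25
v_rel×d = (-3)·(-9) − (4)·(-1) = 31
since m = R²·25 − 31²:  R² = (961 + 1064) / 25 = 81
R = √81 = 9  ⇒  r_B = 9 − 7 = 2

rB=2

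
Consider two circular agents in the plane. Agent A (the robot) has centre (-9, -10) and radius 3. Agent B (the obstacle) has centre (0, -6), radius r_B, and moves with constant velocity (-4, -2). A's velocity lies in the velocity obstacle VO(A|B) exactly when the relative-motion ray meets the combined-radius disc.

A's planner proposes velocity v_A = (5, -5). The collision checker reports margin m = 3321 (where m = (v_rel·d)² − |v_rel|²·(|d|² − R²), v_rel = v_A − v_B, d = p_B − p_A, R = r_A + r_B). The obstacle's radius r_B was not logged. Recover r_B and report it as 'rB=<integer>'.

m = 3321
d = (9, 4);  v_rel = (9, -3),  |v_rel|² = 90
v_rel×d = (9)·(4) − (-3)·(9) = 63
since m = R²·90 − 63²:  R² = (3969 + 3321) / 90 = 81
R = √81 = 9  ⇒  r_B = 9 − 3 = 6

rB=6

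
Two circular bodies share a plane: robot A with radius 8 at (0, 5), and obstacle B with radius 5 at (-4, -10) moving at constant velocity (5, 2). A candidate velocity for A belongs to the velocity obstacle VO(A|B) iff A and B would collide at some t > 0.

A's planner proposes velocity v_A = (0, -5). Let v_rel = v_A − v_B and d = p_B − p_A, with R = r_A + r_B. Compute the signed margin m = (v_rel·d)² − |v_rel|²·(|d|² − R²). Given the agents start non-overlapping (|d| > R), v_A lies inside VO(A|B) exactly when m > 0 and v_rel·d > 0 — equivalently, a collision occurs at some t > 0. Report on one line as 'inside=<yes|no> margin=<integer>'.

d = (-4, -15),  |d|² = 241;  R = 8+5 = 13,  c = 241−13² = 72
v_rel = (-5, -7),  |v_rel|² = 74;  v_rel·d = (-5)·(-4) + (-7)·(-15) = 125
74·t² − 250·t + 72 = 0  ⇒  m = 125² − 74·72 = 10297
m = 10297 > 0,  v_rel·d = 125 > 0  ⇒  inside

inside=yes margin=10297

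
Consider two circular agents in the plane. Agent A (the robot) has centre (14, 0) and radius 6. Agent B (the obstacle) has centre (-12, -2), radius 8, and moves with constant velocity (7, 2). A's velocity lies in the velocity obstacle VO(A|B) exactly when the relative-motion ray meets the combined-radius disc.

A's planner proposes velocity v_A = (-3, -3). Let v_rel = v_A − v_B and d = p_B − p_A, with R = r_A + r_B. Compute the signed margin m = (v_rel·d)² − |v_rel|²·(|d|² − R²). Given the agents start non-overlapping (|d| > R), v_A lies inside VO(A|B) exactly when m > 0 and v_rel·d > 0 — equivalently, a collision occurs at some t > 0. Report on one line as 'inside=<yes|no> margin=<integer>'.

d = (-26, -2),  |d|² = 680;  R = 6+8 = 14,  c = 680−14² = 484
v_rel = (-10, -5),  |v_rel|² = 125;  v_rel·d = (-10)·(-26) + (-5)·(-2) = 270
125·t² − 540·t + 484 = 0  ⇒  m = 270² − 125·484 = 12400
m = 12400 > 0,  v_rel·d = 270 > 0  ⇒  inside

inside=yes margin=12400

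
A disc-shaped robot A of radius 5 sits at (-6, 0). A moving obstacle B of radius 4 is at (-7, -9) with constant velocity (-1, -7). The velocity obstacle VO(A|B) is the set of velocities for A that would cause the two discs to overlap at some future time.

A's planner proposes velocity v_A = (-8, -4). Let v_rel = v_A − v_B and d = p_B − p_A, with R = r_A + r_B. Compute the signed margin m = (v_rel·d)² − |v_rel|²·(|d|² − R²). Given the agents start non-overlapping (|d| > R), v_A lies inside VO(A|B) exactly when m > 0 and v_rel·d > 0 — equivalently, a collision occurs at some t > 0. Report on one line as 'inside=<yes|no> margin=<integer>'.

d = (-1, -9),  |d|² = 82;  R = 5+4 = 9,  c = 82−9² = 1
v_rel = (-7, 3),  |v_rel|² = 58;  v_rel·d = (-7)·(-1) + (3)·(-9) = -20
58·t² + 40·t + 1 = 0  ⇒  m = (-20)² − 58·1 = 342
m = 342 > 0,  v_rel·d = -20 < 0  ⇒  outside

inside=no margin=342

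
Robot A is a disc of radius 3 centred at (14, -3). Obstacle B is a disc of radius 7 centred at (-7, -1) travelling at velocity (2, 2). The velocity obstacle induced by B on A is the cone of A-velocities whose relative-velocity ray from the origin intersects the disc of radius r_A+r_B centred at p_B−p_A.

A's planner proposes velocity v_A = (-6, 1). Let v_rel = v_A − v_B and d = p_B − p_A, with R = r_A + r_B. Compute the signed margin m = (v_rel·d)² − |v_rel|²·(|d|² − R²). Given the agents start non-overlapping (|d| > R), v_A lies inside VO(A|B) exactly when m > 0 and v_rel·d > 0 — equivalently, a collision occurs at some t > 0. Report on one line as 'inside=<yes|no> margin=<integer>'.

d = (-21, 2),  |d|² = 445;  R = 3+7 = 10,  c = 445−10² = 345
v_rel = (-8, -1),  |v_rel|² = 65;  v_rel·d = (-8)·(-21) + (-1)·(2) = 166
65·t² − 332·t + 345 = 0  ⇒  m = 166² − 65·345 = 5131
m = 5131 > 0,  v_rel·d = 166 > 0  ⇒  inside

inside=yes margin=5131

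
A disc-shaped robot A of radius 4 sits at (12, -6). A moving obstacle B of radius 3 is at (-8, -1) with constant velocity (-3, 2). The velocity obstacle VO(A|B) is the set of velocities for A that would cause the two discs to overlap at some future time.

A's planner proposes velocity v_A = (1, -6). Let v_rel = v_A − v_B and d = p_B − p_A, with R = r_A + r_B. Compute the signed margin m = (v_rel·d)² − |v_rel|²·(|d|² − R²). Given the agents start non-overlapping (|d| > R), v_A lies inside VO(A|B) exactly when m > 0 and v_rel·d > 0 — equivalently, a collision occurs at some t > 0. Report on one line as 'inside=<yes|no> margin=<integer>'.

d = (-20, 5),  |d|² = 425;  R = 4+3 = 7,  c = 425−7² = 376
v_rel = (4, -8),  |v_rel|² = 80;  v_rel·d = (4)·(-20) + (-8)·(5) = -120
80·t² + 240·t + 376 = 0  ⇒  m = (-120)² − 80·376 = -15680
m = -15680 < 0,  v_rel·d = -120 < 0  ⇒  outside

inside=no margin=-15680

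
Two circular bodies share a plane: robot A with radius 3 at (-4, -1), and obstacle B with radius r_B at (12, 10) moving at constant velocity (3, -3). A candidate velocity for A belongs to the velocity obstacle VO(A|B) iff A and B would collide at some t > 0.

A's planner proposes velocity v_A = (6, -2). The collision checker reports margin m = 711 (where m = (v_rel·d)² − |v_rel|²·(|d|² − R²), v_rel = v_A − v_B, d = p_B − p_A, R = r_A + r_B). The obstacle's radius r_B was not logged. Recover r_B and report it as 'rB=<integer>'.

m = 711
d = (16, 11);  v_rel = (3, 1),  |v_rel|² = 10
v_rel×d = (3)·(11) − (1)·(16) = 17
since m = R²·10 − 17²:  R² = (289 + 711) / 10 = 100
R = √100 = 10  ⇒  r_B = 10 − 3 = 7

rB=7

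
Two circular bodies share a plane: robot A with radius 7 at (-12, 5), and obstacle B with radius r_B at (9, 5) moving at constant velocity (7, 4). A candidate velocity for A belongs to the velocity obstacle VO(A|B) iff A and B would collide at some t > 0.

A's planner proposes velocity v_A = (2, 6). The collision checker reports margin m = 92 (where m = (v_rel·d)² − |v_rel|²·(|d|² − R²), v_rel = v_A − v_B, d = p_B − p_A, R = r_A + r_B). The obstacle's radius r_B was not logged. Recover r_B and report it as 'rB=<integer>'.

m = 92
d = (21, 0);  v_rel = (-5, 2),  |v_rel|² = 29
v_rel×d = (-5)·(0) − (2)·(21) = -42
since m = R²·29 − (-42)²:  R² = (1764 + 92) / 29 = 64
R = √64 = 8  ⇒  r_B = 8 − 7 = 1

rB=1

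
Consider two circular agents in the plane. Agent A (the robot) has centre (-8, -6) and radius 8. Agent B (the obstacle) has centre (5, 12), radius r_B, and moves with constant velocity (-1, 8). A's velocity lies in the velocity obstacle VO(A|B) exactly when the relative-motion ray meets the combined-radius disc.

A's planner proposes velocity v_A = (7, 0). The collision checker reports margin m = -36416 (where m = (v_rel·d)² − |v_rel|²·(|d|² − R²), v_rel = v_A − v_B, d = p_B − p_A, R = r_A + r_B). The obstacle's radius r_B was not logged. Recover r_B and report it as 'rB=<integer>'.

m = -36416
d = (13, 18);  v_rel = (8, -8),  |v_rel|² = 128
v_rel×d = (8)·(18) − (-8)·(13) = 248
since m = R²·128 − 248²:  R² = (61504 + -36416) / 128 = 196
R = √196 = 14  ⇒  r_B = 14 − 8 = 6

rB=6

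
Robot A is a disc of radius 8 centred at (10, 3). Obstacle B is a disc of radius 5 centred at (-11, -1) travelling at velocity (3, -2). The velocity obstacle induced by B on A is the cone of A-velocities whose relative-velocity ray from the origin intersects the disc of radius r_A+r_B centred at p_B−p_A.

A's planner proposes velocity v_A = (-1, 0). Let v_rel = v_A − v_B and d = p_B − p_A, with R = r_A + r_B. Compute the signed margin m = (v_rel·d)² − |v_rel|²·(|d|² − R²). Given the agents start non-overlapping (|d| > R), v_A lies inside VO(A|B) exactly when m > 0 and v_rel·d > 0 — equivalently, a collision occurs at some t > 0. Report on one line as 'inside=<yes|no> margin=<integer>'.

d = (-21, -4),  |d|² = 457;  R = 8+5 = 13,  c = 457−13² = 288
v_rel = (-4, 2),  |v_rel|² = 20;  v_rel·d = (-4)·(-21) + (2)·(-4) = 76
20·t² − 152·t + 288 = 0  ⇒  m = 76² − 20·288 = 16
m = 16 > 0,  v_rel·d = 76 > 0  ⇒  inside

inside=yes margin=16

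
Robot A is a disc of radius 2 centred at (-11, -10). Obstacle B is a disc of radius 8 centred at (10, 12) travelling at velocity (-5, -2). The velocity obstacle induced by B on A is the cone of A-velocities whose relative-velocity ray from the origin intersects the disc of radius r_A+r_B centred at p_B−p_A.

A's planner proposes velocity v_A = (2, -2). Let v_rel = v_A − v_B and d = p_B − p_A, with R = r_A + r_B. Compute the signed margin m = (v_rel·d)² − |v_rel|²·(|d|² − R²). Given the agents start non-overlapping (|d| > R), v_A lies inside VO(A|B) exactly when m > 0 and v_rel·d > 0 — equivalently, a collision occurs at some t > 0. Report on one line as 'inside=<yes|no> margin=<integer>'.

d = (21, 22),  |d|² = 925;  R = 2+8 = 10,  c = 925−10² = 825
v_rel = (7, 0),  |v_rel|² = 49;  v_rel·d = (7)·(21) + (0)·(22) = 147
49·t² − 294·t + 825 = 0  ⇒  m = 147² − 49·825 = -18816
m = -18816 < 0,  v_rel·d = 147 > 0  ⇒  outside

inside=no margin=-18816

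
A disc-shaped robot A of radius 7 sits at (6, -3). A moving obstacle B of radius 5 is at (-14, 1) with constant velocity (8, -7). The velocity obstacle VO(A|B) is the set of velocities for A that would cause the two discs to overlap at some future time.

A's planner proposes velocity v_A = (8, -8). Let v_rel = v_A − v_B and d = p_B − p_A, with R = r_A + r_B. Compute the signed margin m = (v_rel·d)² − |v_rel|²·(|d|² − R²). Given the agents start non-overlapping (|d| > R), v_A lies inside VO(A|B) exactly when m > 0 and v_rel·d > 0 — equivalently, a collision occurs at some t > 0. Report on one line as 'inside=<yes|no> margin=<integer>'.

d = (-20, 4),  |d|² = 416;  R = 7+5 = 12,  c = 416−12² = 272
v_rel = (0, -1),  |v_rel|² = 1;  v_rel·d = (0)·(-20) + (-1)·(4) = -4
1·t² + 8·t + 272 = 0  ⇒  m = (-4)² − 1·272 = -256
m = -256 < 0,  v_rel·d = -4 < 0  ⇒  outside

inside=no margin=-256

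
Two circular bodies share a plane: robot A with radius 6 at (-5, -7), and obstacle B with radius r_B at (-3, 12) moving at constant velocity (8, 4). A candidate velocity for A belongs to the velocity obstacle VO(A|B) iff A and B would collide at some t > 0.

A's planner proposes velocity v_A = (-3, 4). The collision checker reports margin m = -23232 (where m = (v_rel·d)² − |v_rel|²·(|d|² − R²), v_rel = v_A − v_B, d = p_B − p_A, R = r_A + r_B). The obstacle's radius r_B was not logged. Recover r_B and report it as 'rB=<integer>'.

m = -23232
d = (2, 19);  v_rel = (-11, 0),  |v_rel|² = 121
v_rel×d = (-11)·(19) − (0)·(2) = -209
since m = R²·121 − (-209)²:  R² = (43681 + -23232) / 121 = 169
R = √169 = 13  ⇒  r_B = 13 − 6 = 7

rB=7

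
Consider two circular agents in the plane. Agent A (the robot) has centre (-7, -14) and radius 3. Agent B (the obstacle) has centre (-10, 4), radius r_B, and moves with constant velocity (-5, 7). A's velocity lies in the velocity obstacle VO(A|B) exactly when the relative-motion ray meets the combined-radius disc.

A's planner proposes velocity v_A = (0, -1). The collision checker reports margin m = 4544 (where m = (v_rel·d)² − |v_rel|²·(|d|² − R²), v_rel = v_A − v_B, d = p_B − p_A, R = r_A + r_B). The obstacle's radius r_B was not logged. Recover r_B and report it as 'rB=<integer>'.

m = 4544
d = (-3, 18);  v_rel = (5, -8),  |v_rel|² = 89
v_rel×d = (5)·(18) − (-8)·(-3) = 66
since m = R²·89 − 66²:  R² = (4356 + 4544) / 89 = 100
R = √100 = 10  ⇒  r_B = 10 − 3 = 7

rB=7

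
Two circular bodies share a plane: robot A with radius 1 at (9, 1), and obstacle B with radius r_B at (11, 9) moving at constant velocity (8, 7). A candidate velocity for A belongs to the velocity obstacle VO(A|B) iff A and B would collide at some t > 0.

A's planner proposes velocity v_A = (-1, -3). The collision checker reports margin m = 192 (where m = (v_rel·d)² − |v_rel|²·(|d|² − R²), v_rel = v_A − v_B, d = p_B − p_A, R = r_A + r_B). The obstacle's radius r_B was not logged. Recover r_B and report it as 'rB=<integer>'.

m = 192
d = (2, 8);  v_rel = (-9, -10),  |v_rel|² = 181
v_rel×d = (-9)·(8) − (-10)·(2) = -52
since m = R²·181 − (-52)²:  R² = (2704 + 192) / 181 = 16
R = √16 = 4  ⇒  r_B = 4 − 1 = 3

rB=3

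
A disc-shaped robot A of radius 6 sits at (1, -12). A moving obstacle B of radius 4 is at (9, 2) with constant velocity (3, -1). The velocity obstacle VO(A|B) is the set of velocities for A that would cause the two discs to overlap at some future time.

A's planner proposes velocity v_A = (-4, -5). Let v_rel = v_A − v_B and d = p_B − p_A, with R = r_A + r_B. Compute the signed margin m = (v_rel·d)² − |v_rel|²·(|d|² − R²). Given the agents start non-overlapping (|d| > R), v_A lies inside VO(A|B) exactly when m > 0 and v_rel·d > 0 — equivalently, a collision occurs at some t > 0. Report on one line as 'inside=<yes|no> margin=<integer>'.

d = (8, 14),  |d|² = 260;  R = 6+4 = 10,  c = 260−10² = 160
v_rel = (-7, -4),  |v_rel|² = 65;  v_rel·d = (-7)·(8) + (-4)·(14) = -112
65·t² + 224·t + 160 = 0  ⇒  m = (-112)² − 65·160 = 2144
m = 2144 > 0,  v_rel·d = -112 < 0  ⇒  outside

inside=no margin=2144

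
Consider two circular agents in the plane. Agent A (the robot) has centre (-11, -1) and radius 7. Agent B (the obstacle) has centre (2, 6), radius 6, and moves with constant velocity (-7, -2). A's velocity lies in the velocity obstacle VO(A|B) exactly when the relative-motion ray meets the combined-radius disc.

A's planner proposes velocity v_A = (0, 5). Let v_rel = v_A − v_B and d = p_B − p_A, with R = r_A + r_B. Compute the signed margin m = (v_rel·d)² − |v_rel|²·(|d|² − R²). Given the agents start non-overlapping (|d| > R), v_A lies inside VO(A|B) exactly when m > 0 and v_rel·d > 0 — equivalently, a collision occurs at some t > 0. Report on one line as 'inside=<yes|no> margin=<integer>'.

d = (13, 7),  |d|² = 218;  R = 7+6 = 13,  c = 218−13² = 49
v_rel = (7, 7),  |v_rel|² = 98;  v_rel·d = (7)·(13) + (7)·(7) = 140
98·t² − 280·t + 49 = 0  ⇒  m = 140² − 98·49 = 14798
m = 14798 > 0,  v_rel·d = 140 > 0  ⇒  inside

inside=yes margin=14798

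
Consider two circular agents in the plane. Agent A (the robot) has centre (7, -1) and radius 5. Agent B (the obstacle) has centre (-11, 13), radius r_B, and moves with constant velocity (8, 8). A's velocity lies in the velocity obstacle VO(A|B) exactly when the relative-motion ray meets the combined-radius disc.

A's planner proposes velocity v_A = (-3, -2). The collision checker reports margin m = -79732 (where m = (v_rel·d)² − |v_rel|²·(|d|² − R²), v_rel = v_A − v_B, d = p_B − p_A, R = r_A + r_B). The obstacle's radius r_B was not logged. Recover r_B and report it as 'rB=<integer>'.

m = -79732
d = (-18, 14);  v_rel = (-11, -10),  |v_rel|² = 221
v_rel×d = (-11)·(14) − (-10)·(-18) = -334
since m = R²·221 − (-334)²:  R² = (111556 + -79732) / 221 = 144
R = √144 = 12  ⇒  r_B = 12 − 5 = 7

rB=7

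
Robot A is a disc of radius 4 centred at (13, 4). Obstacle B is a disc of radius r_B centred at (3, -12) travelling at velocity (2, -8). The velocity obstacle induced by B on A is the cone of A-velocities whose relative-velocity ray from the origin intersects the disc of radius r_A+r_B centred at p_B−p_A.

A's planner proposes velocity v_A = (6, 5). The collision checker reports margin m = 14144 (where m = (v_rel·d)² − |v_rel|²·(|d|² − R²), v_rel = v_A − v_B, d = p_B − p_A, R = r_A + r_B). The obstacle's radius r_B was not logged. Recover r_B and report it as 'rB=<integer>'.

m = 14144
d = (-10, -16);  v_rel = (4, 13),  |v_rel|² = 185
v_rel×d = (4)·(-16) − (13)·(-10) = 66
since m = R²·185 − 66²:  R² = (4356 + 14144) / 185 = 100
R = √100 = 10  ⇒  r_B = 10 − 4 = 6

rB=6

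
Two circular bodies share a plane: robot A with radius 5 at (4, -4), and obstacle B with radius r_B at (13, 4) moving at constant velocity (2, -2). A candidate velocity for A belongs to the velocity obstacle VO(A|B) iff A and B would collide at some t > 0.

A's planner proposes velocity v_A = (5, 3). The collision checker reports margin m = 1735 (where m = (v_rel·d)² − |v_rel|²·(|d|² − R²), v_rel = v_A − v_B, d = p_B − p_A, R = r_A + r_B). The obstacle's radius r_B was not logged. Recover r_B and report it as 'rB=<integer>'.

m = 1735
d = (9, 8);  v_rel = (3, 5),  |v_rel|² = 34
v_rel×d = (3)·(8) − (5)·(9) = -21
since m = R²·34 − (-21)²:  R² = (441 + 1735) / 34 = 64
R = √64 = 8  ⇒  r_B = 8 − 5 = 3

rB=3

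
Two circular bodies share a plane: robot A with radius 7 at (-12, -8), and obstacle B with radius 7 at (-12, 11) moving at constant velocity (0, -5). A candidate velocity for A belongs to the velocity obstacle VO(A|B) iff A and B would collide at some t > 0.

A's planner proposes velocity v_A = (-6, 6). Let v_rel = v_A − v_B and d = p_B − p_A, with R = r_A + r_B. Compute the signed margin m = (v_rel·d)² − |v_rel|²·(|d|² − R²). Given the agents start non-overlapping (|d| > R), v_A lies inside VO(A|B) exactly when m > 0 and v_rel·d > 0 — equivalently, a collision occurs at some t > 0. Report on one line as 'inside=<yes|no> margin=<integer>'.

d = (0, 19),  |d|² = 361;  R = 7+7 = 14,  c = 361−14² = 165
v_rel = (-6, 11),  |v_rel|² = 157;  v_rel·d = (-6)·(0) + (11)·(19) = 209
157·t² − 418·t + 165 = 0  ⇒  m = 209² − 157·165 = 17776
m = 17776 > 0,  v_rel·d = 209 > 0  ⇒  inside

inside=yes margin=17776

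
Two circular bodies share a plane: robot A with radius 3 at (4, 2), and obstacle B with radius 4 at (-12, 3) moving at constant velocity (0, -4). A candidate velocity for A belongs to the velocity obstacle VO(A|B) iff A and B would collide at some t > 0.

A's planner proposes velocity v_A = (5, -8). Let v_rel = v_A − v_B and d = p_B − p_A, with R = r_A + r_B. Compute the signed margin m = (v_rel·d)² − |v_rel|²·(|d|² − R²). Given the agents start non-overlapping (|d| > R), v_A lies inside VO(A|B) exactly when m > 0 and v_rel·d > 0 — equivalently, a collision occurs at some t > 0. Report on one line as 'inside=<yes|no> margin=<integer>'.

d = (-16, 1),  |d|² = 257;  R = 3+4 = 7,  c = 257−7² = 208
v_rel = (5, -4),  |v_rel|² = 41;  v_rel·d = (5)·(-16) + (-4)·(1) = -84
41·t² + 168·t + 208 = 0  ⇒  m = (-84)² − 41·208 = -1472
m = -1472 < 0,  v_rel·d = -84 < 0  ⇒  outside

inside=no margin=-1472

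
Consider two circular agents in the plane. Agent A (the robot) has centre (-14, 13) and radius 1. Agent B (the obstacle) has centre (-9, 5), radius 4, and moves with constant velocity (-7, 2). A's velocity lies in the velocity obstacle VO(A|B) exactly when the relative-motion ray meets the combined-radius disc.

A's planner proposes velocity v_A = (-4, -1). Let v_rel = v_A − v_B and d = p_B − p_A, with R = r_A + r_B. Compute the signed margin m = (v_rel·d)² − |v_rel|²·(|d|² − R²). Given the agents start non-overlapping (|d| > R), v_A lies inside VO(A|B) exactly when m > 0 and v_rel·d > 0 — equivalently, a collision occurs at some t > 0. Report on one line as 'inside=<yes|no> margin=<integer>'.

d = (5, -8),  |d|² = 89;  R = 1+4 = 5,  c = 89−5² = 64
v_rel = (3, -3),  |v_rel|² = 18;  v_rel·d = (3)·(5) + (-3)·(-8) = 39
18·t² − 78·t + 64 = 0  ⇒  m = 39² − 18·64 = 369
m = 369 > 0,  v_rel·d = 39 > 0  ⇒  inside

inside=yes margin=369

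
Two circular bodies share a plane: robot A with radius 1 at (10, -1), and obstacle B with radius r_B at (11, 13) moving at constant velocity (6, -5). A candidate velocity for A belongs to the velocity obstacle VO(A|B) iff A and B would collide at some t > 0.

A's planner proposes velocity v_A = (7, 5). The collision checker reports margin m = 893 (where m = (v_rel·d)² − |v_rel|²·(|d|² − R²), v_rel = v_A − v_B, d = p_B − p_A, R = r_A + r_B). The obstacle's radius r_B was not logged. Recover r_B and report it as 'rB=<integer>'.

m = 893
d = (1, 14);  v_rel = (1, 10),  |v_rel|² = 101
v_rel×d = (1)·(14) − (10)·(1) = 4
since m = R²·101 − 4²:  R² = (16 + 893) / 101 = 9
R = √9 = 3  ⇒  r_B = 3 − 1 = 2

rB=2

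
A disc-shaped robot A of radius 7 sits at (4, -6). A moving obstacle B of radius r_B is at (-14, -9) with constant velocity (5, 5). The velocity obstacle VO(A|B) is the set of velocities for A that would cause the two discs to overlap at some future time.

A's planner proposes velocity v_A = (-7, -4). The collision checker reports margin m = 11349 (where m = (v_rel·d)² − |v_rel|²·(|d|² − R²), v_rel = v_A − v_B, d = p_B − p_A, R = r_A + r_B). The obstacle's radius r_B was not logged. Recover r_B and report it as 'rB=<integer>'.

m = 11349
d = (-18, -3);  v_rel = (-12, -9),  |v_rel|² = 225
v_rel×d = (-12)·(-3) − (-9)·(-18) = -126
since m = R²·225 − (-126)²:  R² = (15876 + 11349) / 225 = 121
R = √121 = 11  ⇒  r_B = 11 − 7 = 4

rB=4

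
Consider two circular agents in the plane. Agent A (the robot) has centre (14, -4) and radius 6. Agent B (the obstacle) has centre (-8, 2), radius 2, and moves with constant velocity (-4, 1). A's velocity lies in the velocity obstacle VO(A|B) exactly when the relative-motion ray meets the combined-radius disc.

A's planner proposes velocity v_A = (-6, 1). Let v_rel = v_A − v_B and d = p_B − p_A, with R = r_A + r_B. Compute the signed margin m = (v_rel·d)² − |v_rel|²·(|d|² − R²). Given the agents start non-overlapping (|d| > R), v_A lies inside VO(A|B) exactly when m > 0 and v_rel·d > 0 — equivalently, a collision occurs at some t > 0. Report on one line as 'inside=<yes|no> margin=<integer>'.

d = (-22, 6),  |d|² = 520;  R = 6+2 = 8,  c = 520−8² = 456
v_rel = (-2, 0),  |v_rel|² = 4;  v_rel·d = (-2)·(-22) + (0)·(6) = 44
4·t² − 88·t + 456 = 0  ⇒  m = 44² − 4·456 = 112
m = 112 > 0,  v_rel·d = 44 > 0  ⇒  inside

inside=yes margin=112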